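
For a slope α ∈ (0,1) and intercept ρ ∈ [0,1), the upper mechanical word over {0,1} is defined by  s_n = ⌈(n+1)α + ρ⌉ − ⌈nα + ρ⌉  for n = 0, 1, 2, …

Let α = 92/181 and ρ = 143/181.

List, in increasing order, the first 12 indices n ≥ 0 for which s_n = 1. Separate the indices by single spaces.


n=0: ⌈235/181⌉−⌈143/181⌉ = 2−1 = 1  ← one
n=1: ⌈327/181⌉−⌈235/181⌉ = 2−2 = 0
n=2: ⌈419/181⌉−⌈327/181⌉ = 3−2 = 1  ← one
n=3: ⌈511/181⌉−⌈419/181⌉ = 3−3 = 0
n=4: ⌈603/181⌉−⌈511/181⌉ = 4−3 = 1  ← one
n=5: ⌈695/181⌉−⌈603/181⌉ = 4−4 = 0
n=6: ⌈787/181⌉−⌈695/181⌉ = 5−4 = 1  ← one
n=7: ⌈879/181⌉−⌈787/181⌉ = 5−5 = 0
n=8: ⌈971/181⌉−⌈879/181⌉ = 6−5 = 1  ← one
n=9: ⌈1063/181⌉−⌈971/181⌉ = 6−6 = 0
n=10: ⌈1155/181⌉−⌈1063/181⌉ = 7−6 = 1  ← one
n=11: ⌈1247/181⌉−⌈1155/181⌉ = 7−7 = 0
n=12: ⌈1339/181⌉−⌈1247/181⌉ = 8−7 = 1  ← one
n=13: ⌈1431/181⌉−⌈1339/181⌉ = 8−8 = 0
n=14: ⌈1523/181⌉−⌈1431/181⌉ = 9−8 = 1  ← one
n=15: ⌈1615/181⌉−⌈1523/181⌉ = 9−9 = 0
n=16: ⌈1707/181⌉−⌈1615/181⌉ = 10−9 = 1  ← one
n=17: ⌈1799/181⌉−⌈1707/181⌉ = 10−10 = 0
n=18: ⌈1891/181⌉−⌈1799/181⌉ = 11−10 = 1  ← one
n=19: ⌈1983/181⌉−⌈1891/181⌉ = 11−11 = 0
n=20: ⌈2075/181⌉−⌈1983/181⌉ = 12−11 = 1  ← one
n=21: ⌈2167/181⌉−⌈2075/181⌉ = 12−12 = 0
n=22: ⌈2259/181⌉−⌈2167/181⌉ = 13−12 = 1  ← one
positions of the first 12 ones: 0 2 4 6 8 10 12 14 16 18 20 22

0 2 4 6 8 10 12 14 16 18 20 22


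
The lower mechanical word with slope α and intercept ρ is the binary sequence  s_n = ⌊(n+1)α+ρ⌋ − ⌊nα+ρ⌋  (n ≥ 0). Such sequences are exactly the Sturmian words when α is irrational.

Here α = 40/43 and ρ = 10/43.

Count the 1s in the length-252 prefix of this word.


234

#1s = Σ_{n=0}^{251} s_n = Σ_{n=0}^{251} (⌊(n+1)α+ρ⌋ − ⌊nα+ρ⌋)
the sum telescopes: every ⌊nα+ρ⌋ with 0 < n < 252 appears once with + and once with −, leaving ⌊252α+ρ⌋ − ⌊0·α+ρ⌋
252α + ρ = (252·40 + 10) / 43 = 10090/43
ρ = 10/43
⌊10090/43⌋ = 234,  ⌊10/43⌋ = 0
#1s = 234 − 0 = 234


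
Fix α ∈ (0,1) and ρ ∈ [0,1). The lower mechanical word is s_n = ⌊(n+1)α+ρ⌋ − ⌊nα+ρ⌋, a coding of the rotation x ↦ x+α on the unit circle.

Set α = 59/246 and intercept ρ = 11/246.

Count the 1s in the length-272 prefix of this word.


#1s = Σ_{n=0}^{271} s_n = Σ_{n=0}^{271} (⌊(n+1)α+ρ⌋ − ⌊nα+ρ⌋)
the sum telescopes: every ⌊nα+ρ⌋ with 0 < n < 272 appears once with + and once with −, leaving ⌊272α+ρ⌋ − ⌊0·α+ρ⌋
272α + ρ = (272·59 + 11) / 246 = 16059/246
ρ = 11/246
⌊16059/246⌋ = 65,  ⌊11/246⌋ = 0
#1s = 65 − 0 = 65

65


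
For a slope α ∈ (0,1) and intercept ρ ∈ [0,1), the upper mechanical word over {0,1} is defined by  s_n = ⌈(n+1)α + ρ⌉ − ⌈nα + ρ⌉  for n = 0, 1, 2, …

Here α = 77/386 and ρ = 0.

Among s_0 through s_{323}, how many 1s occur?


#1s = Σ_{n=0}^{323} s_n = Σ_{n=0}^{323} (⌈(n+1)α+ρ⌉ − ⌈nα+ρ⌉)
the sum telescopes: every ⌈nα+ρ⌉ with 0 < n < 324 appears once with + and once with −, leaving ⌈324α+ρ⌉ − ⌈0·α+ρ⌉
324α + ρ = (324·77) / 386 = 24948/386
ρ = 0/386
⌈24948/386⌉ = 65,  ⌈0/386⌉ = 0
#1s = 65 − 0 = 65

65


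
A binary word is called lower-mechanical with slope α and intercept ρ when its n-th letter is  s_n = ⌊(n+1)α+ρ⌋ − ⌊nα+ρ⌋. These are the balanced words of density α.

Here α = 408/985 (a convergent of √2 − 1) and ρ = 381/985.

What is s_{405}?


0

(n+1)α + ρ = (406·408 + 381) / 985 = 166029/985
nα + ρ     = (405·408 + 381) / 985 = 165621/985
⌊166029/985⌋ = 168,  ⌊165621/985⌋ = 168
s_{405} = 168 − 168 = 0


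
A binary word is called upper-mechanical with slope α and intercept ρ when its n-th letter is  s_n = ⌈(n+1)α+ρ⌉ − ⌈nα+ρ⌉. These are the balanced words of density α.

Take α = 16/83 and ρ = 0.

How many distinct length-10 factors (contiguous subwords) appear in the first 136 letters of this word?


11

t_n = ⌈(n·16)/83⌉ for n = 0 … 136:
  n=0…9: ⌈0/83⌉=0 ⌈16/83⌉=1 ⌈32/83⌉=1 ⌈48/83⌉=1 ⌈64/83⌉=1 ⌈80/83⌉=1 ⌈96/83⌉=2 ⌈112/83⌉=2 ⌈128/83⌉=2 ⌈144/83⌉=2
  n=10…19: ⌈160/83⌉=2 ⌈176/83⌉=3 ⌈192/83⌉=3 ⌈208/83⌉=3 ⌈224/83⌉=3 ⌈240/83⌉=3 ⌈256/83⌉=4 ⌈272/83⌉=4 ⌈288/83⌉=4 ⌈304/83⌉=4
  n=20…29: ⌈320/83⌉=4 ⌈336/83⌉=5 ⌈352/83⌉=5 ⌈368/83⌉=5 ⌈384/83⌉=5 ⌈400/83⌉=5 ⌈416/83⌉=6 ⌈432/83⌉=6 ⌈448/83⌉=6 ⌈464/83⌉=6
  n=30…39: ⌈480/83⌉=6 ⌈496/83⌉=6 ⌈512/83⌉=7 ⌈528/83⌉=7 ⌈544/83⌉=7 ⌈560/83⌉=7 ⌈576/83⌉=7 ⌈592/83⌉=8 ⌈608/83⌉=8 ⌈624/83⌉=8
  n=40…49: ⌈640/83⌉=8 ⌈656/83⌉=8 ⌈672/83⌉=9 ⌈688/83⌉=9 ⌈704/83⌉=9 ⌈720/83⌉=9 ⌈736/83⌉=9 ⌈752/83⌉=10 ⌈768/83⌉=10 ⌈784/83⌉=10
  n=50…59: ⌈800/83⌉=10 ⌈816/83⌉=10 ⌈832/83⌉=11 ⌈848/83⌉=11 ⌈864/83⌉=11 ⌈880/83⌉=11 ⌈896/83⌉=11 ⌈912/83⌉=11 ⌈928/83⌉=12 ⌈944/83⌉=12
  n=60…69: ⌈960/83⌉=12 ⌈976/83⌉=12 ⌈992/83⌉=12 ⌈1008/83⌉=13 ⌈1024/83⌉=13 ⌈1040/83⌉=13 ⌈1056/83⌉=13 ⌈1072/83⌉=13 ⌈1088/83⌉=14 ⌈1104/83⌉=14
  n=70…79: ⌈1120/83⌉=14 ⌈1136/83⌉=14 ⌈1152/83⌉=14 ⌈1168/83⌉=15 ⌈1184/83⌉=15 ⌈1200/83⌉=15 ⌈1216/83⌉=15 ⌈1232/83⌉=15 ⌈1248/83⌉=16 ⌈1264/83⌉=16
  n=80…89: ⌈1280/83⌉=16 ⌈1296/83⌉=16 ⌈1312/83⌉=16 ⌈1328/83⌉=16 ⌈1344/83⌉=17 ⌈1360/83⌉=17 ⌈1376/83⌉=17 ⌈1392/83⌉=17 ⌈1408/83⌉=17 ⌈1424/83⌉=18
  n=90…99: ⌈1440/83⌉=18 ⌈1456/83⌉=18 ⌈1472/83⌉=18 ⌈1488/83⌉=18 ⌈1504/83⌉=19 ⌈1520/83⌉=19 ⌈1536/83⌉=19 ⌈1552/83⌉=19 ⌈1568/83⌉=19 ⌈1584/83⌉=20
  n=100…109: ⌈1600/83⌉=20 ⌈1616/83⌉=20 ⌈1632/83⌉=20 ⌈1648/83⌉=20 ⌈1664/83⌉=21 ⌈1680/83⌉=21 ⌈1696/83⌉=21 ⌈1712/83⌉=21 ⌈1728/83⌉=21 ⌈1744/83⌉=22
  n=110…119: ⌈1760/83⌉=22 ⌈1776/83⌉=22 ⌈1792/83⌉=22 ⌈1808/83⌉=22 ⌈1824/83⌉=22 ⌈1840/83⌉=23 ⌈1856/83⌉=23 ⌈1872/83⌉=23 ⌈1888/83⌉=23 ⌈1904/83⌉=23
  n=120…129: ⌈1920/83⌉=24 ⌈1936/83⌉=24 ⌈1952/83⌉=24 ⌈1968/83⌉=24 ⌈1984/83⌉=24 ⌈2000/83⌉=25 ⌈2016/83⌉=25 ⌈2032/83⌉=25 ⌈2048/83⌉=25 ⌈2064/83⌉=25
  n=130…136: ⌈2080/83⌉=26 ⌈2096/83⌉=26 ⌈2112/83⌉=26 ⌈2128/83⌉=26 ⌈2144/83⌉=26 ⌈2160/83⌉=27 ⌈2176/83⌉=27
s_n = t_(n+1) − t_n for n = 0 … 135 gives
prefix = 1000010000100001000010000100000100001000010000100001000001000010000100001000010000010000100001000010000100001000001000010000100001000010
slide a length-10 window over [0..9] … [126..135] (127 windows); first occurrence of each distinct factor:
  [  0..  9] 1000010000
  [  1.. 10] 0000100001
  [  2.. 11] 0001000010
  [  3.. 12] 0010000100
  [  4.. 13] 0100001000
  [ 21.. 30] 0000100000
  [ 22.. 31] 0001000001
  [ 23.. 32] 0010000010
  [ 24.. 33] 0100000100
  [ 25.. 34] 1000001000
  [ 26.. 35] 0000010000
  (the other 116 windows repeat one of these)
distinct factors: {0000010000, 0000100000, 0000100001, 0001000001, 0001000010, 0010000010, 0010000100, 0100000100, 0100001000, 1000001000, 1000010000}
count = 11  (Sturmian bound for length 10 is 11)


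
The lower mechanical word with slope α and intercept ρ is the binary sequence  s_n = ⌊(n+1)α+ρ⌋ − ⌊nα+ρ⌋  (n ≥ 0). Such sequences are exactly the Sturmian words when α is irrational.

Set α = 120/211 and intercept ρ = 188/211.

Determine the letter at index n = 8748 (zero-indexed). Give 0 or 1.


0

(n+1)α + ρ = (8749·120 + 188) / 211 = 1050068/211
nα + ρ     = (8748·120 + 188) / 211 = 1049948/211
⌊1050068/211⌋ = 4976,  ⌊1049948/211⌋ = 4976
s_{8748} = 4976 − 4976 = 0


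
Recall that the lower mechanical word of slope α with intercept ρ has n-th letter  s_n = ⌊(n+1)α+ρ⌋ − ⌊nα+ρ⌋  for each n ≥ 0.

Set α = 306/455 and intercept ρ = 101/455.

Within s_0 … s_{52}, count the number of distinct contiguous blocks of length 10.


t_n = ⌊(n·306+101)/455⌋ for n = 0 … 53:
  n=0…9: ⌊101/455⌋=0 ⌊407/455⌋=0 ⌊713/455⌋=1 ⌊1019/455⌋=2 ⌊1325/455⌋=2 ⌊1631/455⌋=3 ⌊1937/455⌋=4 ⌊2243/455⌋=4 ⌊2549/455⌋=5 ⌊2855/455⌋=6
  n=10…19: ⌊3161/455⌋=6 ⌊3467/455⌋=7 ⌊3773/455⌋=8 ⌊4079/455⌋=8 ⌊4385/455⌋=9 ⌊4691/455⌋=10 ⌊4997/455⌋=10 ⌊5303/455⌋=11 ⌊5609/455⌋=12 ⌊5915/455⌋=13
  n=20…29: ⌊6221/455⌋=13 ⌊6527/455⌋=14 ⌊6833/455⌋=15 ⌊7139/455⌋=15 ⌊7445/455⌋=16 ⌊7751/455⌋=17 ⌊8057/455⌋=17 ⌊8363/455⌋=18 ⌊8669/455⌋=19 ⌊8975/455⌋=19
  n=30…39: ⌊9281/455⌋=20 ⌊9587/455⌋=21 ⌊9893/455⌋=21 ⌊10199/455⌋=22 ⌊10505/455⌋=23 ⌊10811/455⌋=23 ⌊11117/455⌋=24 ⌊11423/455⌋=25 ⌊11729/455⌋=25 ⌊12035/455⌋=26
  n=40…49: ⌊12341/455⌋=27 ⌊12647/455⌋=27 ⌊12953/455⌋=28 ⌊13259/455⌋=29 ⌊13565/455⌋=29 ⌊13871/455⌋=30 ⌊14177/455⌋=31 ⌊14483/455⌋=31 ⌊14789/455⌋=32 ⌊15095/455⌋=33
  n=50…53: ⌊15401/455⌋=33 ⌊15707/455⌋=34 ⌊16013/455⌋=35 ⌊16319/455⌋=35
s_n = t_(n+1) − t_n for n = 0 … 52 gives
prefix = 01101101101101101110110110110110110110110110110110110
slide a length-10 window over [0..9] … [43..52] (44 windows); first occurrence of each distinct factor:
  [  0..  9] 0110110110
  [  1.. 10] 1101101101
  [  2.. 11] 1011011011
  [  9.. 18] 0110110111
  [ 10.. 19] 1101101110
  [ 11.. 20] 1011011101
  [ 12.. 21] 0110111011
  [ 13.. 22] 1101110110
  [ 14.. 23] 1011101101
  [ 15.. 24] 0111011011
  [ 16.. 25] 1110110110
  (the other 33 windows repeat one of these)
distinct factors: {0110110110, 0110110111, 0110111011, 0111011011, 1011011011, 1011011101, 1011101101, 1101101101, 1101101110, 1101110110, 1110110110}
count = 11  (Sturmian bound for length 10 is 11)

11


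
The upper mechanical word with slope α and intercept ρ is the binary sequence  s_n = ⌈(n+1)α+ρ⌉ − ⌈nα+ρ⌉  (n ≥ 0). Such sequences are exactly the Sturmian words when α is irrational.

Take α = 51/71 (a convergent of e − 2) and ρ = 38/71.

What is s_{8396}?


1

(n+1)α + ρ = (8397·51 + 38) / 71 = 428285/71
nα + ρ     = (8396·51 + 38) / 71 = 428234/71
⌈428285/71⌉ = 6033,  ⌈428234/71⌉ = 6032
s_{8396} = 6033 − 6032 = 1


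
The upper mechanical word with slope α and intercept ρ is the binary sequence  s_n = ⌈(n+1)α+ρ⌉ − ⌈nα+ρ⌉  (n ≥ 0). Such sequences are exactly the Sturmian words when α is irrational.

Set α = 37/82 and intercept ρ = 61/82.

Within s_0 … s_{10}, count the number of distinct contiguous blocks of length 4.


t_n = ⌈(n·37+61)/82⌉ for n = 0 … 11:
  n=0…9: ⌈61/82⌉=1 ⌈98/82⌉=2 ⌈135/82⌉=2 ⌈172/82⌉=3 ⌈209/82⌉=3 ⌈246/82⌉=3 ⌈283/82⌉=4 ⌈320/82⌉=4 ⌈357/82⌉=5 ⌈394/82⌉=5
  n=10…11: ⌈431/82⌉=6 ⌈468/82⌉=6
s_n = t_(n+1) − t_n for n = 0 … 10 gives
prefix = 10100101010
slide a length-4 window over [0..3] … [7..10] (8 windows); first occurrence of each distinct factor:
  [  0..  3] 1010
  [  1..  4] 0100
  [  2..  5] 1001
  [  3..  6] 0010
  [  4..  7] 0101
  (the other 3 windows repeat one of these)
distinct factors: {0010, 0100, 0101, 1001, 1010}
count = 5  (Sturmian bound for length 4 is 5)

5


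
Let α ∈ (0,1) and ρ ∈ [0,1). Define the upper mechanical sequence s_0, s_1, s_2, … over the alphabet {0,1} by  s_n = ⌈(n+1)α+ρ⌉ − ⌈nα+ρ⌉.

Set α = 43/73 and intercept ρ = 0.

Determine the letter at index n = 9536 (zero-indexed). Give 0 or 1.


(n+1)α + ρ = (9537·43) / 73 = 410091/73
nα + ρ     = (9536·43) / 73 = 410048/73
⌈410091/73⌉ = 5618,  ⌈410048/73⌉ = 5618
s_{9536} = 5618 − 5618 = 0

0


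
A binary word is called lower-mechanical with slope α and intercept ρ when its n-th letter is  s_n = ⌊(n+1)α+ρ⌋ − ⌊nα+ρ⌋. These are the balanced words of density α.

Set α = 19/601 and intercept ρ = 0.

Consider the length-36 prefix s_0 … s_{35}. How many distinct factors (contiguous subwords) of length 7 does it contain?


6

t_n = ⌊(n·19)/601⌋ for n = 0 … 36:
  n=0…9: ⌊0/601⌋=0 ⌊19/601⌋=0 ⌊38/601⌋=0 ⌊57/601⌋=0 ⌊76/601⌋=0 ⌊95/601⌋=0 ⌊114/601⌋=0 ⌊133/601⌋=0 ⌊152/601⌋=0 ⌊171/601⌋=0
  n=10…19: ⌊190/601⌋=0 ⌊209/601⌋=0 ⌊228/601⌋=0 ⌊247/601⌋=0 ⌊266/601⌋=0 ⌊285/601⌋=0 ⌊304/601⌋=0 ⌊323/601⌋=0 ⌊342/601⌋=0 ⌊361/601⌋=0
  n=20…29: ⌊380/601⌋=0 ⌊399/601⌋=0 ⌊418/601⌋=0 ⌊437/601⌋=0 ⌊456/601⌋=0 ⌊475/601⌋=0 ⌊494/601⌋=0 ⌊513/601⌋=0 ⌊532/601⌋=0 ⌊551/601⌋=0
  n=30…36: ⌊570/601⌋=0 ⌊589/601⌋=0 ⌊608/601⌋=1 ⌊627/601⌋=1 ⌊646/601⌋=1 ⌊665/601⌋=1 ⌊684/601⌋=1
s_n = t_(n+1) − t_n for n = 0 … 35 gives
prefix = 000000000000000000000000000000010000
slide a length-7 window over [0..6] … [29..35] (30 windows); first occurrence of each distinct factor:
  [  0..  6] 0000000
  [ 25.. 31] 0000001
  [ 26.. 32] 0000010
  [ 27.. 33] 0000100
  [ 28.. 34] 0001000
  [ 29.. 35] 0010000
  (the other 24 windows repeat one of these)
distinct factors: {0000000, 0000001, 0000010, 0000100, 0001000, 0010000}
count = 6  (Sturmian bound for length 7 is 8)


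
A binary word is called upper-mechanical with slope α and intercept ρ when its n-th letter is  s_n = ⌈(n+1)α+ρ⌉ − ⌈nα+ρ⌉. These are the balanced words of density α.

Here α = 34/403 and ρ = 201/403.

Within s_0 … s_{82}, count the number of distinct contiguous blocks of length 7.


8

t_n = ⌈(n·34+201)/403⌉ for n = 0 … 83:
  n=0…9: ⌈201/403⌉=1 ⌈235/403⌉=1 ⌈269/403⌉=1 ⌈303/403⌉=1 ⌈337/403⌉=1 ⌈371/403⌉=1 ⌈405/403⌉=2 ⌈439/403⌉=2 ⌈473/403⌉=2 ⌈507/403⌉=2
  n=10…19: ⌈541/403⌉=2 ⌈575/403⌉=2 ⌈609/403⌉=2 ⌈643/403⌉=2 ⌈677/403⌉=2 ⌈711/403⌉=2 ⌈745/403⌉=2 ⌈779/403⌉=2 ⌈813/403⌉=3 ⌈847/403⌉=3
  n=20…29: ⌈881/403⌉=3 ⌈915/403⌉=3 ⌈949/403⌉=3 ⌈983/403⌉=3 ⌈1017/403⌉=3 ⌈1051/403⌉=3 ⌈1085/403⌉=3 ⌈1119/403⌉=3 ⌈1153/403⌉=3 ⌈1187/403⌉=3
  n=30…39: ⌈1221/403⌉=4 ⌈1255/403⌉=4 ⌈1289/403⌉=4 ⌈1323/403⌉=4 ⌈1357/403⌉=4 ⌈1391/403⌉=4 ⌈1425/403⌉=4 ⌈1459/403⌉=4 ⌈1493/403⌉=4 ⌈1527/403⌉=4
  n=40…49: ⌈1561/403⌉=4 ⌈1595/403⌉=4 ⌈1629/403⌉=5 ⌈1663/403⌉=5 ⌈1697/403⌉=5 ⌈1731/403⌉=5 ⌈1765/403⌉=5 ⌈1799/403⌉=5 ⌈1833/403⌉=5 ⌈1867/403⌉=5
  n=50…59: ⌈1901/403⌉=5 ⌈1935/403⌉=5 ⌈1969/403⌉=5 ⌈2003/403⌉=5 ⌈2037/403⌉=6 ⌈2071/403⌉=6 ⌈2105/403⌉=6 ⌈2139/403⌉=6 ⌈2173/403⌉=6 ⌈2207/403⌉=6
  n=60…69: ⌈2241/403⌉=6 ⌈2275/403⌉=6 ⌈2309/403⌉=6 ⌈2343/403⌉=6 ⌈2377/403⌉=6 ⌈2411/403⌉=6 ⌈2445/403⌉=7 ⌈2479/403⌉=7 ⌈2513/403⌉=7 ⌈2547/403⌉=7
  n=70…79: ⌈2581/403⌉=7 ⌈2615/403⌉=7 ⌈2649/403⌉=7 ⌈2683/403⌉=7 ⌈2717/403⌉=7 ⌈2751/403⌉=7 ⌈2785/403⌉=7 ⌈2819/403⌉=7 ⌈2853/403⌉=8 ⌈2887/403⌉=8
  n=80…83: ⌈2921/403⌉=8 ⌈2955/403⌉=8 ⌈2989/403⌉=8 ⌈3023/403⌉=8
s_n = t_(n+1) − t_n for n = 0 … 82 gives
prefix = 00000100000000000100000000000100000000000100000000000100000000000100000000000100000
slide a length-7 window over [0..6] … [76..82] (77 windows); first occurrence of each distinct factor:
  [  0..  6] 0000010
  [  1..  7] 0000100
  [  2..  8] 0001000
  [  3..  9] 0010000
  [  4.. 10] 0100000
  [  5.. 11] 1000000
  [  6.. 12] 0000000
  [ 11.. 17] 0000001
  (the other 69 windows repeat one of these)
distinct factors: {0000000, 0000001, 0000010, 0000100, 0001000, 0010000, 0100000, 1000000}
count = 8  (Sturmian bound for length 7 is 8)


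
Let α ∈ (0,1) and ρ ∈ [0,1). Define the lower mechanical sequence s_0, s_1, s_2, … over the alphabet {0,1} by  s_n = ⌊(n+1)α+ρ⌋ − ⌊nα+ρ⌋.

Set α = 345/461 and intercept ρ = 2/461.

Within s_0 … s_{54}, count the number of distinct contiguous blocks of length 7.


t_n = ⌊(n·345+2)/461⌋ for n = 0 … 55:
  n=0…9: ⌊2/461⌋=0 ⌊347/461⌋=0 ⌊692/461⌋=1 ⌊1037/461⌋=2 ⌊1382/461⌋=2 ⌊1727/461⌋=3 ⌊2072/461⌋=4 ⌊2417/461⌋=5 ⌊2762/461⌋=5 ⌊3107/461⌋=6
  n=10…19: ⌊3452/461⌋=7 ⌊3797/461⌋=8 ⌊4142/461⌋=8 ⌊4487/461⌋=9 ⌊4832/461⌋=10 ⌊5177/461⌋=11 ⌊5522/461⌋=11 ⌊5867/461⌋=12 ⌊6212/461⌋=13 ⌊6557/461⌋=14
  n=20…29: ⌊6902/461⌋=14 ⌊7247/461⌋=15 ⌊7592/461⌋=16 ⌊7937/461⌋=17 ⌊8282/461⌋=17 ⌊8627/461⌋=18 ⌊8972/461⌋=19 ⌊9317/461⌋=20 ⌊9662/461⌋=20 ⌊10007/461⌋=21
  n=30…39: ⌊10352/461⌋=22 ⌊10697/461⌋=23 ⌊11042/461⌋=23 ⌊11387/461⌋=24 ⌊11732/461⌋=25 ⌊12077/461⌋=26 ⌊12422/461⌋=26 ⌊12767/461⌋=27 ⌊13112/461⌋=28 ⌊13457/461⌋=29
  n=40…49: ⌊13802/461⌋=29 ⌊14147/461⌋=30 ⌊14492/461⌋=31 ⌊14837/461⌋=32 ⌊15182/461⌋=32 ⌊15527/461⌋=33 ⌊15872/461⌋=34 ⌊16217/461⌋=35 ⌊16562/461⌋=35 ⌊16907/461⌋=36
  n=50…55: ⌊17252/461⌋=37 ⌊17597/461⌋=38 ⌊17942/461⌋=38 ⌊18287/461⌋=39 ⌊18632/461⌋=40 ⌊18977/461⌋=41
s_n = t_(n+1) − t_n for n = 0 … 54 gives
prefix = 0110111011101110111011101110111011101110111011101110111
slide a length-7 window over [0..6] … [48..54] (49 windows); first occurrence of each distinct factor:
  [  0..  6] 0110111
  [  1..  7] 1101110
  [  2..  8] 1011101
  [  3..  9] 0111011
  [  4.. 10] 1110111
  (the other 44 windows repeat one of these)
distinct factors: {0110111, 0111011, 1011101, 1101110, 1110111}
count = 5  (Sturmian bound for length 7 is 8)

5


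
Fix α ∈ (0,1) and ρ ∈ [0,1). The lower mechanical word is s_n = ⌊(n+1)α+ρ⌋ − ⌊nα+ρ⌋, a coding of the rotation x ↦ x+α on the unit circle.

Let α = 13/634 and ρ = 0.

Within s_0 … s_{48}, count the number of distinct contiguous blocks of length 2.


t_n = ⌊(n·13)/634⌋ for n = 0 … 49:
  n=0…9: ⌊0/634⌋=0 ⌊13/634⌋=0 ⌊26/634⌋=0 ⌊39/634⌋=0 ⌊52/634⌋=0 ⌊65/634⌋=0 ⌊78/634⌋=0 ⌊91/634⌋=0 ⌊104/634⌋=0 ⌊117/634⌋=0
  n=10…19: ⌊130/634⌋=0 ⌊143/634⌋=0 ⌊156/634⌋=0 ⌊169/634⌋=0 ⌊182/634⌋=0 ⌊195/634⌋=0 ⌊208/634⌋=0 ⌊221/634⌋=0 ⌊234/634⌋=0 ⌊247/634⌋=0
  n=20…29: ⌊260/634⌋=0 ⌊273/634⌋=0 ⌊286/634⌋=0 ⌊299/634⌋=0 ⌊312/634⌋=0 ⌊325/634⌋=0 ⌊338/634⌋=0 ⌊351/634⌋=0 ⌊364/634⌋=0 ⌊377/634⌋=0
  n=30…39: ⌊390/634⌋=0 ⌊403/634⌋=0 ⌊416/634⌋=0 ⌊429/634⌋=0 ⌊442/634⌋=0 ⌊455/634⌋=0 ⌊468/634⌋=0 ⌊481/634⌋=0 ⌊494/634⌋=0 ⌊507/634⌋=0
  n=40…49: ⌊520/634⌋=0 ⌊533/634⌋=0 ⌊546/634⌋=0 ⌊559/634⌋=0 ⌊572/634⌋=0 ⌊585/634⌋=0 ⌊598/634⌋=0 ⌊611/634⌋=0 ⌊624/634⌋=0 ⌊637/634⌋=1
s_n = t_(n+1) − t_n for n = 0 … 48 gives
prefix = 0000000000000000000000000000000000000000000000001
slide a length-2 window over [0..1] … [47..48] (48 windows); first occurrence of each distinct factor:
  [  0..  1] 00
  [ 47.. 48] 01
  (the other 46 windows repeat one of these)
distinct factors: {00, 01}
count = 2  (Sturmian bound for length 2 is 3)

2


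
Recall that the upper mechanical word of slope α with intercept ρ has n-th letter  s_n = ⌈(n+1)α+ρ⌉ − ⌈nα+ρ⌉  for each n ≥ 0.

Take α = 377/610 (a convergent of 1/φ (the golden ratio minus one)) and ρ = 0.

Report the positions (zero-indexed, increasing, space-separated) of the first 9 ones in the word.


n=0: ⌈377/610⌉−⌈0/610⌉ = 1−0 = 1  ← one
n=1: ⌈754/610⌉−⌈377/610⌉ = 2−1 = 1  ← one
n=2: ⌈1131/610⌉−⌈754/610⌉ = 2−2 = 0
n=3: ⌈1508/610⌉−⌈1131/610⌉ = 3−2 = 1  ← one
n=4: ⌈1885/610⌉−⌈1508/610⌉ = 4−3 = 1  ← one
n=5: ⌈2262/610⌉−⌈1885/610⌉ = 4−4 = 0
n=6: ⌈2639/610⌉−⌈2262/610⌉ = 5−4 = 1  ← one
n=7: ⌈3016/610⌉−⌈2639/610⌉ = 5−5 = 0
n=8: ⌈3393/610⌉−⌈3016/610⌉ = 6−5 = 1  ← one
n=9: ⌈3770/610⌉−⌈3393/610⌉ = 7−6 = 1  ← one
n=10: ⌈4147/610⌉−⌈3770/610⌉ = 7−7 = 0
n=11: ⌈4524/610⌉−⌈4147/610⌉ = 8−7 = 1  ← one
n=12: ⌈4901/610⌉−⌈4524/610⌉ = 9−8 = 1  ← one
positions of the first 9 ones: 0 1 3 4 6 8 9 11 12

0 1 3 4 6 8 9 11 12


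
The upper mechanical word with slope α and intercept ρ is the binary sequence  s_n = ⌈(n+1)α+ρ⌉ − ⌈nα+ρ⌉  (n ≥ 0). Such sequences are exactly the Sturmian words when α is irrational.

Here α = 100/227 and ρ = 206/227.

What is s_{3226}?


(n+1)α + ρ = (3227·100 + 206) / 227 = 322906/227
nα + ρ     = (3226·100 + 206) / 227 = 322806/227
⌈322906/227⌉ = 1423,  ⌈322806/227⌉ = 1423
s_{3226} = 1423 − 1423 = 0

0


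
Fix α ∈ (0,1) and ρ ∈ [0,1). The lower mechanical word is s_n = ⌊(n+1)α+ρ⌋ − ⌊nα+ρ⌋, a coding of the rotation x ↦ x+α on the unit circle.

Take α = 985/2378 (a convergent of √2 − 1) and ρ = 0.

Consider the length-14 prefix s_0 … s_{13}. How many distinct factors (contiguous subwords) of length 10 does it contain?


t_n = ⌊(n·985)/2378⌋ for n = 0 … 14:
  n=0…9: ⌊0/2378⌋=0 ⌊985/2378⌋=0 ⌊1970/2378⌋=0 ⌊2955/2378⌋=1 ⌊3940/2378⌋=1 ⌊4925/2378⌋=2 ⌊5910/2378⌋=2 ⌊6895/2378⌋=2 ⌊7880/2378⌋=3 ⌊8865/2378⌋=3
  n=10…14: ⌊9850/2378⌋=4 ⌊10835/2378⌋=4 ⌊11820/2378⌋=4 ⌊12805/2378⌋=5 ⌊13790/2378⌋=5
s_n = t_(n+1) − t_n for n = 0 … 13 gives
prefix = 00101001010010
slide a length-10 window over [0..9] … [4..13] (5 windows); first occurrence of each distinct factor:
  [  0..  9] 0010100101
  [  1.. 10] 0101001010
  [  2.. 11] 1010010100
  [  3.. 12] 0100101001
  [  4.. 13] 1001010010
distinct factors: {0010100101, 0100101001, 0101001010, 1001010010, 1010010100}
count = 5  (Sturmian bound for length 10 is 11)

5


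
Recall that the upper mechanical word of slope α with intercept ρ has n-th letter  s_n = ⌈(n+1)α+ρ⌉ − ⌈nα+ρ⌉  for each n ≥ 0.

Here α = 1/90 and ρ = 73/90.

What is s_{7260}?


0

(n+1)α + ρ = (7261·1 + 73) / 90 = 7334/90
nα + ρ     = (7260·1 + 73) / 90 = 7333/90
⌈7334/90⌉ = 82,  ⌈7333/90⌉ = 82
s_{7260} = 82 − 82 = 0


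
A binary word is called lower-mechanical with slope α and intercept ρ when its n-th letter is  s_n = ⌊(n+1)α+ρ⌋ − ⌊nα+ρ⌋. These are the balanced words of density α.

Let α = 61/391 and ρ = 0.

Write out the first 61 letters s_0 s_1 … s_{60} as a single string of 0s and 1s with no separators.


n=0: ⌊(1·61)/391⌋ − ⌊(0·61)/391⌋ = ⌊61/391⌋ − ⌊0/391⌋ = 0 − 0 = 0
n=1: ⌊(2·61)/391⌋ − ⌊(1·61)/391⌋ = ⌊122/391⌋ − ⌊61/391⌋ = 0 − 0 = 0
n=2: ⌊(3·61)/391⌋ − ⌊(2·61)/391⌋ = ⌊183/391⌋ − ⌊122/391⌋ = 0 − 0 = 0
n=3: ⌊(4·61)/391⌋ − ⌊(3·61)/391⌋ = ⌊244/391⌋ − ⌊183/391⌋ = 0 − 0 = 0
n=4: ⌊(5·61)/391⌋ − ⌊(4·61)/391⌋ = ⌊305/391⌋ − ⌊244/391⌋ = 0 − 0 = 0
n=5: ⌊(6·61)/391⌋ − ⌊(5·61)/391⌋ = ⌊366/391⌋ − ⌊305/391⌋ = 0 − 0 = 0
n=6: ⌊(7·61)/391⌋ − ⌊(6·61)/391⌋ = ⌊427/391⌋ − ⌊366/391⌋ = 1 − 0 = 1
n=7: ⌊(8·61)/391⌋ − ⌊(7·61)/391⌋ = ⌊488/391⌋ − ⌊427/391⌋ = 1 − 1 = 0
n=8: ⌊(9·61)/391⌋ − ⌊(8·61)/391⌋ = ⌊549/391⌋ − ⌊488/391⌋ = 1 − 1 = 0
n=9: ⌊(10·61)/391⌋ − ⌊(9·61)/391⌋ = ⌊610/391⌋ − ⌊549/391⌋ = 1 − 1 = 0
n=10: ⌊(11·61)/391⌋ − ⌊(10·61)/391⌋ = ⌊671/391⌋ − ⌊610/391⌋ = 1 − 1 = 0
n=11: ⌊(12·61)/391⌋ − ⌊(11·61)/391⌋ = ⌊732/391⌋ − ⌊671/391⌋ = 1 − 1 = 0
n=12: ⌊(13·61)/391⌋ − ⌊(12·61)/391⌋ = ⌊793/391⌋ − ⌊732/391⌋ = 2 − 1 = 1
n=13: ⌊(14·61)/391⌋ − ⌊(13·61)/391⌋ = ⌊854/391⌋ − ⌊793/391⌋ = 2 − 2 = 0
n=14: ⌊(15·61)/391⌋ − ⌊(14·61)/391⌋ = ⌊915/391⌋ − ⌊854/391⌋ = 2 − 2 = 0
n=15: ⌊(16·61)/391⌋ − ⌊(15·61)/391⌋ = ⌊976/391⌋ − ⌊915/391⌋ = 2 − 2 = 0
n=16: ⌊(17·61)/391⌋ − ⌊(16·61)/391⌋ = ⌊1037/391⌋ − ⌊976/391⌋ = 2 − 2 = 0
n=17: ⌊(18·61)/391⌋ − ⌊(17·61)/391⌋ = ⌊1098/391⌋ − ⌊1037/391⌋ = 2 − 2 = 0
n=18: ⌊(19·61)/391⌋ − ⌊(18·61)/391⌋ = ⌊1159/391⌋ − ⌊1098/391⌋ = 2 − 2 = 0
n=19: ⌊(20·61)/391⌋ − ⌊(19·61)/391⌋ = ⌊1220/391⌋ − ⌊1159/391⌋ = 3 − 2 = 1
n=20: ⌊(21·61)/391⌋ − ⌊(20·61)/391⌋ = ⌊1281/391⌋ − ⌊1220/391⌋ = 3 − 3 = 0
n=21: ⌊(22·61)/391⌋ − ⌊(21·61)/391⌋ = ⌊1342/391⌋ − ⌊1281/391⌋ = 3 − 3 = 0
n=22: ⌊(23·61)/391⌋ − ⌊(22·61)/391⌋ = ⌊1403/391⌋ − ⌊1342/391⌋ = 3 − 3 = 0
n=23: ⌊(24·61)/391⌋ − ⌊(23·61)/391⌋ = ⌊1464/391⌋ − ⌊1403/391⌋ = 3 − 3 = 0
n=24: ⌊(25·61)/391⌋ − ⌊(24·61)/391⌋ = ⌊1525/391⌋ − ⌊1464/391⌋ = 3 − 3 = 0
n=25: ⌊(26·61)/391⌋ − ⌊(25·61)/391⌋ = ⌊1586/391⌋ − ⌊1525/391⌋ = 4 − 3 = 1
n=26: ⌊(27·61)/391⌋ − ⌊(26·61)/391⌋ = ⌊1647/391⌋ − ⌊1586/391⌋ = 4 − 4 = 0
n=27: ⌊(28·61)/391⌋ − ⌊(27·61)/391⌋ = ⌊1708/391⌋ − ⌊1647/391⌋ = 4 − 4 = 0
n=28: ⌊(29·61)/391⌋ − ⌊(28·61)/391⌋ = ⌊1769/391⌋ − ⌊1708/391⌋ = 4 − 4 = 0
n=29: ⌊(30·61)/391⌋ − ⌊(29·61)/391⌋ = ⌊1830/391⌋ − ⌊1769/391⌋ = 4 − 4 = 0
n=30: ⌊(31·61)/391⌋ − ⌊(30·61)/391⌋ = ⌊1891/391⌋ − ⌊1830/391⌋ = 4 − 4 = 0
n=31: ⌊(32·61)/391⌋ − ⌊(31·61)/391⌋ = ⌊1952/391⌋ − ⌊1891/391⌋ = 4 − 4 = 0
n=32: ⌊(33·61)/391⌋ − ⌊(32·61)/391⌋ = ⌊2013/391⌋ − ⌊1952/391⌋ = 5 − 4 = 1
n=33: ⌊(34·61)/391⌋ − ⌊(33·61)/391⌋ = ⌊2074/391⌋ − ⌊2013/391⌋ = 5 − 5 = 0
n=34: ⌊(35·61)/391⌋ − ⌊(34·61)/391⌋ = ⌊2135/391⌋ − ⌊2074/391⌋ = 5 − 5 = 0
n=35: ⌊(36·61)/391⌋ − ⌊(35·61)/391⌋ = ⌊2196/391⌋ − ⌊2135/391⌋ = 5 − 5 = 0
n=36: ⌊(37·61)/391⌋ − ⌊(36·61)/391⌋ = ⌊2257/391⌋ − ⌊2196/391⌋ = 5 − 5 = 0
n=37: ⌊(38·61)/391⌋ − ⌊(37·61)/391⌋ = ⌊2318/391⌋ − ⌊2257/391⌋ = 5 − 5 = 0
n=38: ⌊(39·61)/391⌋ − ⌊(38·61)/391⌋ = ⌊2379/391⌋ − ⌊2318/391⌋ = 6 − 5 = 1
n=39: ⌊(40·61)/391⌋ − ⌊(39·61)/391⌋ = ⌊2440/391⌋ − ⌊2379/391⌋ = 6 − 6 = 0
n=40: ⌊(41·61)/391⌋ − ⌊(40·61)/391⌋ = ⌊2501/391⌋ − ⌊2440/391⌋ = 6 − 6 = 0
n=41: ⌊(42·61)/391⌋ − ⌊(41·61)/391⌋ = ⌊2562/391⌋ − ⌊2501/391⌋ = 6 − 6 = 0
n=42: ⌊(43·61)/391⌋ − ⌊(42·61)/391⌋ = ⌊2623/391⌋ − ⌊2562/391⌋ = 6 − 6 = 0
n=43: ⌊(44·61)/391⌋ − ⌊(43·61)/391⌋ = ⌊2684/391⌋ − ⌊2623/391⌋ = 6 − 6 = 0
n=44: ⌊(45·61)/391⌋ − ⌊(44·61)/391⌋ = ⌊2745/391⌋ − ⌊2684/391⌋ = 7 − 6 = 1
n=45: ⌊(46·61)/391⌋ − ⌊(45·61)/391⌋ = ⌊2806/391⌋ − ⌊2745/391⌋ = 7 − 7 = 0
n=46: ⌊(47·61)/391⌋ − ⌊(46·61)/391⌋ = ⌊2867/391⌋ − ⌊2806/391⌋ = 7 − 7 = 0
n=47: ⌊(48·61)/391⌋ − ⌊(47·61)/391⌋ = ⌊2928/391⌋ − ⌊2867/391⌋ = 7 − 7 = 0
n=48: ⌊(49·61)/391⌋ − ⌊(48·61)/391⌋ = ⌊2989/391⌋ − ⌊2928/391⌋ = 7 − 7 = 0
n=49: ⌊(50·61)/391⌋ − ⌊(49·61)/391⌋ = ⌊3050/391⌋ − ⌊2989/391⌋ = 7 − 7 = 0
n=50: ⌊(51·61)/391⌋ − ⌊(50·61)/391⌋ = ⌊3111/391⌋ − ⌊3050/391⌋ = 7 − 7 = 0
n=51: ⌊(52·61)/391⌋ − ⌊(51·61)/391⌋ = ⌊3172/391⌋ − ⌊3111/391⌋ = 8 − 7 = 1
n=52: ⌊(53·61)/391⌋ − ⌊(52·61)/391⌋ = ⌊3233/391⌋ − ⌊3172/391⌋ = 8 − 8 = 0
n=53: ⌊(54·61)/391⌋ − ⌊(53·61)/391⌋ = ⌊3294/391⌋ − ⌊3233/391⌋ = 8 − 8 = 0
n=54: ⌊(55·61)/391⌋ − ⌊(54·61)/391⌋ = ⌊3355/391⌋ − ⌊3294/391⌋ = 8 − 8 = 0
n=55: ⌊(56·61)/391⌋ − ⌊(55·61)/391⌋ = ⌊3416/391⌋ − ⌊3355/391⌋ = 8 − 8 = 0
n=56: ⌊(57·61)/391⌋ − ⌊(56·61)/391⌋ = ⌊3477/391⌋ − ⌊3416/391⌋ = 8 − 8 = 0
n=57: ⌊(58·61)/391⌋ − ⌊(57·61)/391⌋ = ⌊3538/391⌋ − ⌊3477/391⌋ = 9 − 8 = 1
n=58: ⌊(59·61)/391⌋ − ⌊(58·61)/391⌋ = ⌊3599/391⌋ − ⌊3538/391⌋ = 9 − 9 = 0
n=59: ⌊(60·61)/391⌋ − ⌊(59·61)/391⌋ = ⌊3660/391⌋ − ⌊3599/391⌋ = 9 − 9 = 0
n=60: ⌊(61·61)/391⌋ − ⌊(60·61)/391⌋ = ⌊3721/391⌋ − ⌊3660/391⌋ = 9 − 9 = 0

0000001000001000000100000100000010000010000010000001000001000


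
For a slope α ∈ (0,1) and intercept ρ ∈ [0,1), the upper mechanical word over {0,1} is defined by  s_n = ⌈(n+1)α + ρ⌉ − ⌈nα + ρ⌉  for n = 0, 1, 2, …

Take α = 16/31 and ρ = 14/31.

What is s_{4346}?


1

(n+1)α + ρ = (4347·16 + 14) / 31 = 69566/31
nα + ρ     = (4346·16 + 14) / 31 = 69550/31
⌈69566/31⌉ = 2245,  ⌈69550/31⌉ = 2244
s_{4346} = 2245 − 2244 = 1


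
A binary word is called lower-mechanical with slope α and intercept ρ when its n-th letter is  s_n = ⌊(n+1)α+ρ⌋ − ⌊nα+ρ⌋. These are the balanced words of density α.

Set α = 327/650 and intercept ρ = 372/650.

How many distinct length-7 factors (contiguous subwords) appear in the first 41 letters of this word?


2

t_n = ⌊(n·327+372)/650⌋ for n = 0 … 41:
  n=0…9: ⌊372/650⌋=0 ⌊699/650⌋=1 ⌊1026/650⌋=1 ⌊1353/650⌋=2 ⌊1680/650⌋=2 ⌊2007/650⌋=3 ⌊2334/650⌋=3 ⌊2661/650⌋=4 ⌊2988/650⌋=4 ⌊3315/650⌋=5
  n=10…19: ⌊3642/650⌋=5 ⌊3969/650⌋=6 ⌊4296/650⌋=6 ⌊4623/650⌋=7 ⌊4950/650⌋=7 ⌊5277/650⌋=8 ⌊5604/650⌋=8 ⌊5931/650⌋=9 ⌊6258/650⌋=9 ⌊6585/650⌋=10
  n=20…29: ⌊6912/650⌋=10 ⌊7239/650⌋=11 ⌊7566/650⌋=11 ⌊7893/650⌋=12 ⌊8220/650⌋=12 ⌊8547/650⌋=13 ⌊8874/650⌋=13 ⌊9201/650⌋=14 ⌊9528/650⌋=14 ⌊9855/650⌋=15
  n=30…39: ⌊10182/650⌋=15 ⌊10509/650⌋=16 ⌊10836/650⌋=16 ⌊11163/650⌋=17 ⌊11490/650⌋=17 ⌊11817/650⌋=18 ⌊12144/650⌋=18 ⌊12471/650⌋=19 ⌊12798/650⌋=19 ⌊13125/650⌋=20
  n=40…41: ⌊13452/650⌋=20 ⌊13779/650⌋=21
s_n = t_(n+1) − t_n for n = 0 … 40 gives
prefix = 10101010101010101010101010101010101010101
slide a length-7 window over [0..6] … [34..40] (35 windows); first occurrence of each distinct factor:
  [  0..  6] 1010101
  [  1..  7] 0101010
  (the other 33 windows repeat one of these)
distinct factors: {0101010, 1010101}
count = 2  (Sturmian bound for length 7 is 8)


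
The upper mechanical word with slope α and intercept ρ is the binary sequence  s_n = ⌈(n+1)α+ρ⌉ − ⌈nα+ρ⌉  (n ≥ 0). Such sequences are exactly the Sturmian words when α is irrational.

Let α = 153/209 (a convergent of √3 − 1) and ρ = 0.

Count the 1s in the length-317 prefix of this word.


233

#1s = Σ_{n=0}^{316} s_n = Σ_{n=0}^{316} (⌈(n+1)α+ρ⌉ − ⌈nα+ρ⌉)
the sum telescopes: every ⌈nα+ρ⌉ with 0 < n < 317 appears once with + and once with −, leaving ⌈317α+ρ⌉ − ⌈0·α+ρ⌉
317α + ρ = (317·153) / 209 = 48501/209
ρ = 0/209
⌈48501/209⌉ = 233,  ⌈0/209⌉ = 0
#1s = 233 − 0 = 233


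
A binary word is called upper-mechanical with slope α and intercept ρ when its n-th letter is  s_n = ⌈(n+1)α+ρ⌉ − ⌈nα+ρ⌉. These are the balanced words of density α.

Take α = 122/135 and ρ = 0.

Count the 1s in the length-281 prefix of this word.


254

#1s = Σ_{n=0}^{280} s_n = Σ_{n=0}^{280} (⌈(n+1)α+ρ⌉ − ⌈nα+ρ⌉)
the sum telescopes: every ⌈nα+ρ⌉ with 0 < n < 281 appears once with + and once with −, leaving ⌈281α+ρ⌉ − ⌈0·α+ρ⌉
281α + ρ = (281·122) / 135 = 34282/135
ρ = 0/135
⌈34282/135⌉ = 254,  ⌈0/135⌉ = 0
#1s = 254 − 0 = 254


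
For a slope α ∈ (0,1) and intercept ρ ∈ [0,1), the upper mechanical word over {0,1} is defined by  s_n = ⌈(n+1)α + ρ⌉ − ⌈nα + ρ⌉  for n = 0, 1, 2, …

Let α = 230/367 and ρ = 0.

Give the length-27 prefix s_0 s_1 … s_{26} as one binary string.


n=0: ⌈(1·230)/367⌉ − ⌈(0·230)/367⌉ = ⌈230/367⌉ − ⌈0/367⌉ = 1 − 0 = 1
n=1: ⌈(2·230)/367⌉ − ⌈(1·230)/367⌉ = ⌈460/367⌉ − ⌈230/367⌉ = 2 − 1 = 1
n=2: ⌈(3·230)/367⌉ − ⌈(2·230)/367⌉ = ⌈690/367⌉ − ⌈460/367⌉ = 2 − 2 = 0
n=3: ⌈(4·230)/367⌉ − ⌈(3·230)/367⌉ = ⌈920/367⌉ − ⌈690/367⌉ = 3 − 2 = 1
n=4: ⌈(5·230)/367⌉ − ⌈(4·230)/367⌉ = ⌈1150/367⌉ − ⌈920/367⌉ = 4 − 3 = 1
n=5: ⌈(6·230)/367⌉ − ⌈(5·230)/367⌉ = ⌈1380/367⌉ − ⌈1150/367⌉ = 4 − 4 = 0
n=6: ⌈(7·230)/367⌉ − ⌈(6·230)/367⌉ = ⌈1610/367⌉ − ⌈1380/367⌉ = 5 − 4 = 1
n=7: ⌈(8·230)/367⌉ − ⌈(7·230)/367⌉ = ⌈1840/367⌉ − ⌈1610/367⌉ = 6 − 5 = 1
n=8: ⌈(9·230)/367⌉ − ⌈(8·230)/367⌉ = ⌈2070/367⌉ − ⌈1840/367⌉ = 6 − 6 = 0
n=9: ⌈(10·230)/367⌉ − ⌈(9·230)/367⌉ = ⌈2300/367⌉ − ⌈2070/367⌉ = 7 − 6 = 1
n=10: ⌈(11·230)/367⌉ − ⌈(10·230)/367⌉ = ⌈2530/367⌉ − ⌈2300/367⌉ = 7 − 7 = 0
n=11: ⌈(12·230)/367⌉ − ⌈(11·230)/367⌉ = ⌈2760/367⌉ − ⌈2530/367⌉ = 8 − 7 = 1
n=12: ⌈(13·230)/367⌉ − ⌈(12·230)/367⌉ = ⌈2990/367⌉ − ⌈2760/367⌉ = 9 − 8 = 1
n=13: ⌈(14·230)/367⌉ − ⌈(13·230)/367⌉ = ⌈3220/367⌉ − ⌈2990/367⌉ = 9 − 9 = 0
n=14: ⌈(15·230)/367⌉ − ⌈(14·230)/367⌉ = ⌈3450/367⌉ − ⌈3220/367⌉ = 10 − 9 = 1
n=15: ⌈(16·230)/367⌉ − ⌈(15·230)/367⌉ = ⌈3680/367⌉ − ⌈3450/367⌉ = 11 − 10 = 1
n=16: ⌈(17·230)/367⌉ − ⌈(16·230)/367⌉ = ⌈3910/367⌉ − ⌈3680/367⌉ = 11 − 11 = 0
n=17: ⌈(18·230)/367⌉ − ⌈(17·230)/367⌉ = ⌈4140/367⌉ − ⌈3910/367⌉ = 12 − 11 = 1
n=18: ⌈(19·230)/367⌉ − ⌈(18·230)/367⌉ = ⌈4370/367⌉ − ⌈4140/367⌉ = 12 − 12 = 0
n=19: ⌈(20·230)/367⌉ − ⌈(19·230)/367⌉ = ⌈4600/367⌉ − ⌈4370/367⌉ = 13 − 12 = 1
n=20: ⌈(21·230)/367⌉ − ⌈(20·230)/367⌉ = ⌈4830/367⌉ − ⌈4600/367⌉ = 14 − 13 = 1
n=21: ⌈(22·230)/367⌉ − ⌈(21·230)/367⌉ = ⌈5060/367⌉ − ⌈4830/367⌉ = 14 − 14 = 0
n=22: ⌈(23·230)/367⌉ − ⌈(22·230)/367⌉ = ⌈5290/367⌉ − ⌈5060/367⌉ = 15 − 14 = 1
n=23: ⌈(24·230)/367⌉ − ⌈(23·230)/367⌉ = ⌈5520/367⌉ − ⌈5290/367⌉ = 16 − 15 = 1
n=24: ⌈(25·230)/367⌉ − ⌈(24·230)/367⌉ = ⌈5750/367⌉ − ⌈5520/367⌉ = 16 − 16 = 0
n=25: ⌈(26·230)/367⌉ − ⌈(25·230)/367⌉ = ⌈5980/367⌉ − ⌈5750/367⌉ = 17 − 16 = 1
n=26: ⌈(27·230)/367⌉ − ⌈(26·230)/367⌉ = ⌈6210/367⌉ − ⌈5980/367⌉ = 17 − 17 = 0

110110110101101101011011010


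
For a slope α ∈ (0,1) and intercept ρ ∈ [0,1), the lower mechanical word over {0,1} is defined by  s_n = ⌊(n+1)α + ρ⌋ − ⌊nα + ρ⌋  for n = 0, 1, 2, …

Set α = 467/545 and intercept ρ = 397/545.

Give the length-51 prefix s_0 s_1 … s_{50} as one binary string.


n=0: ⌊(1·467+397)/545⌋ − ⌊(0·467+397)/545⌋ = ⌊864/545⌋ − ⌊397/545⌋ = 1 − 0 = 1
n=1: ⌊(2·467+397)/545⌋ − ⌊(1·467+397)/545⌋ = ⌊1331/545⌋ − ⌊864/545⌋ = 2 − 1 = 1
n=2: ⌊(3·467+397)/545⌋ − ⌊(2·467+397)/545⌋ = ⌊1798/545⌋ − ⌊1331/545⌋ = 3 − 2 = 1
n=3: ⌊(4·467+397)/545⌋ − ⌊(3·467+397)/545⌋ = ⌊2265/545⌋ − ⌊1798/545⌋ = 4 − 3 = 1
n=4: ⌊(5·467+397)/545⌋ − ⌊(4·467+397)/545⌋ = ⌊2732/545⌋ − ⌊2265/545⌋ = 5 − 4 = 1
n=5: ⌊(6·467+397)/545⌋ − ⌊(5·467+397)/545⌋ = ⌊3199/545⌋ − ⌊2732/545⌋ = 5 − 5 = 0
n=6: ⌊(7·467+397)/545⌋ − ⌊(6·467+397)/545⌋ = ⌊3666/545⌋ − ⌊3199/545⌋ = 6 − 5 = 1
n=7: ⌊(8·467+397)/545⌋ − ⌊(7·467+397)/545⌋ = ⌊4133/545⌋ − ⌊3666/545⌋ = 7 − 6 = 1
n=8: ⌊(9·467+397)/545⌋ − ⌊(8·467+397)/545⌋ = ⌊4600/545⌋ − ⌊4133/545⌋ = 8 − 7 = 1
n=9: ⌊(10·467+397)/545⌋ − ⌊(9·467+397)/545⌋ = ⌊5067/545⌋ − ⌊4600/545⌋ = 9 − 8 = 1
n=10: ⌊(11·467+397)/545⌋ − ⌊(10·467+397)/545⌋ = ⌊5534/545⌋ − ⌊5067/545⌋ = 10 − 9 = 1
n=11: ⌊(12·467+397)/545⌋ − ⌊(11·467+397)/545⌋ = ⌊6001/545⌋ − ⌊5534/545⌋ = 11 − 10 = 1
n=12: ⌊(13·467+397)/545⌋ − ⌊(12·467+397)/545⌋ = ⌊6468/545⌋ − ⌊6001/545⌋ = 11 − 11 = 0
n=13: ⌊(14·467+397)/545⌋ − ⌊(13·467+397)/545⌋ = ⌊6935/545⌋ − ⌊6468/545⌋ = 12 − 11 = 1
n=14: ⌊(15·467+397)/545⌋ − ⌊(14·467+397)/545⌋ = ⌊7402/545⌋ − ⌊6935/545⌋ = 13 − 12 = 1
n=15: ⌊(16·467+397)/545⌋ − ⌊(15·467+397)/545⌋ = ⌊7869/545⌋ − ⌊7402/545⌋ = 14 − 13 = 1
n=16: ⌊(17·467+397)/545⌋ − ⌊(16·467+397)/545⌋ = ⌊8336/545⌋ − ⌊7869/545⌋ = 15 − 14 = 1
n=17: ⌊(18·467+397)/545⌋ − ⌊(17·467+397)/545⌋ = ⌊8803/545⌋ − ⌊8336/545⌋ = 16 − 15 = 1
n=18: ⌊(19·467+397)/545⌋ − ⌊(18·467+397)/545⌋ = ⌊9270/545⌋ − ⌊8803/545⌋ = 17 − 16 = 1
n=19: ⌊(20·467+397)/545⌋ − ⌊(19·467+397)/545⌋ = ⌊9737/545⌋ − ⌊9270/545⌋ = 17 − 17 = 0
n=20: ⌊(21·467+397)/545⌋ − ⌊(20·467+397)/545⌋ = ⌊10204/545⌋ − ⌊9737/545⌋ = 18 − 17 = 1
n=21: ⌊(22·467+397)/545⌋ − ⌊(21·467+397)/545⌋ = ⌊10671/545⌋ − ⌊10204/545⌋ = 19 − 18 = 1
n=22: ⌊(23·467+397)/545⌋ − ⌊(22·467+397)/545⌋ = ⌊11138/545⌋ − ⌊10671/545⌋ = 20 − 19 = 1
n=23: ⌊(24·467+397)/545⌋ − ⌊(23·467+397)/545⌋ = ⌊11605/545⌋ − ⌊11138/545⌋ = 21 − 20 = 1
n=24: ⌊(25·467+397)/545⌋ − ⌊(24·467+397)/545⌋ = ⌊12072/545⌋ − ⌊11605/545⌋ = 22 − 21 = 1
n=25: ⌊(26·467+397)/545⌋ − ⌊(25·467+397)/545⌋ = ⌊12539/545⌋ − ⌊12072/545⌋ = 23 − 22 = 1
n=26: ⌊(27·467+397)/545⌋ − ⌊(26·467+397)/545⌋ = ⌊13006/545⌋ − ⌊12539/545⌋ = 23 − 23 = 0
n=27: ⌊(28·467+397)/545⌋ − ⌊(27·467+397)/545⌋ = ⌊13473/545⌋ − ⌊13006/545⌋ = 24 − 23 = 1
n=28: ⌊(29·467+397)/545⌋ − ⌊(28·467+397)/545⌋ = ⌊13940/545⌋ − ⌊13473/545⌋ = 25 − 24 = 1
n=29: ⌊(30·467+397)/545⌋ − ⌊(29·467+397)/545⌋ = ⌊14407/545⌋ − ⌊13940/545⌋ = 26 − 25 = 1
n=30: ⌊(31·467+397)/545⌋ − ⌊(30·467+397)/545⌋ = ⌊14874/545⌋ − ⌊14407/545⌋ = 27 − 26 = 1
n=31: ⌊(32·467+397)/545⌋ − ⌊(31·467+397)/545⌋ = ⌊15341/545⌋ − ⌊14874/545⌋ = 28 − 27 = 1
n=32: ⌊(33·467+397)/545⌋ − ⌊(32·467+397)/545⌋ = ⌊15808/545⌋ − ⌊15341/545⌋ = 29 − 28 = 1
n=33: ⌊(34·467+397)/545⌋ − ⌊(33·467+397)/545⌋ = ⌊16275/545⌋ − ⌊15808/545⌋ = 29 − 29 = 0
n=34: ⌊(35·467+397)/545⌋ − ⌊(34·467+397)/545⌋ = ⌊16742/545⌋ − ⌊16275/545⌋ = 30 − 29 = 1
n=35: ⌊(36·467+397)/545⌋ − ⌊(35·467+397)/545⌋ = ⌊17209/545⌋ − ⌊16742/545⌋ = 31 − 30 = 1
n=36: ⌊(37·467+397)/545⌋ − ⌊(36·467+397)/545⌋ = ⌊17676/545⌋ − ⌊17209/545⌋ = 32 − 31 = 1
n=37: ⌊(38·467+397)/545⌋ − ⌊(37·467+397)/545⌋ = ⌊18143/545⌋ − ⌊17676/545⌋ = 33 − 32 = 1
n=38: ⌊(39·467+397)/545⌋ − ⌊(38·467+397)/545⌋ = ⌊18610/545⌋ − ⌊18143/545⌋ = 34 − 33 = 1
n=39: ⌊(40·467+397)/545⌋ − ⌊(39·467+397)/545⌋ = ⌊19077/545⌋ − ⌊18610/545⌋ = 35 − 34 = 1
n=40: ⌊(41·467+397)/545⌋ − ⌊(40·467+397)/545⌋ = ⌊19544/545⌋ − ⌊19077/545⌋ = 35 − 35 = 0
n=41: ⌊(42·467+397)/545⌋ − ⌊(41·467+397)/545⌋ = ⌊20011/545⌋ − ⌊19544/545⌋ = 36 − 35 = 1
n=42: ⌊(43·467+397)/545⌋ − ⌊(42·467+397)/545⌋ = ⌊20478/545⌋ − ⌊20011/545⌋ = 37 − 36 = 1
n=43: ⌊(44·467+397)/545⌋ − ⌊(43·467+397)/545⌋ = ⌊20945/545⌋ − ⌊20478/545⌋ = 38 − 37 = 1
n=44: ⌊(45·467+397)/545⌋ − ⌊(44·467+397)/545⌋ = ⌊21412/545⌋ − ⌊20945/545⌋ = 39 − 38 = 1
n=45: ⌊(46·467+397)/545⌋ − ⌊(45·467+397)/545⌋ = ⌊21879/545⌋ − ⌊21412/545⌋ = 40 − 39 = 1
n=46: ⌊(47·467+397)/545⌋ − ⌊(46·467+397)/545⌋ = ⌊22346/545⌋ − ⌊21879/545⌋ = 41 − 40 = 1
n=47: ⌊(48·467+397)/545⌋ − ⌊(47·467+397)/545⌋ = ⌊22813/545⌋ − ⌊22346/545⌋ = 41 − 41 = 0
n=48: ⌊(49·467+397)/545⌋ − ⌊(48·467+397)/545⌋ = ⌊23280/545⌋ − ⌊22813/545⌋ = 42 − 41 = 1
n=49: ⌊(50·467+397)/545⌋ − ⌊(49·467+397)/545⌋ = ⌊23747/545⌋ − ⌊23280/545⌋ = 43 − 42 = 1
n=50: ⌊(51·467+397)/545⌋ − ⌊(50·467+397)/545⌋ = ⌊24214/545⌋ − ⌊23747/545⌋ = 44 − 43 = 1

111110111111011111101111110111111011111101111110111
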